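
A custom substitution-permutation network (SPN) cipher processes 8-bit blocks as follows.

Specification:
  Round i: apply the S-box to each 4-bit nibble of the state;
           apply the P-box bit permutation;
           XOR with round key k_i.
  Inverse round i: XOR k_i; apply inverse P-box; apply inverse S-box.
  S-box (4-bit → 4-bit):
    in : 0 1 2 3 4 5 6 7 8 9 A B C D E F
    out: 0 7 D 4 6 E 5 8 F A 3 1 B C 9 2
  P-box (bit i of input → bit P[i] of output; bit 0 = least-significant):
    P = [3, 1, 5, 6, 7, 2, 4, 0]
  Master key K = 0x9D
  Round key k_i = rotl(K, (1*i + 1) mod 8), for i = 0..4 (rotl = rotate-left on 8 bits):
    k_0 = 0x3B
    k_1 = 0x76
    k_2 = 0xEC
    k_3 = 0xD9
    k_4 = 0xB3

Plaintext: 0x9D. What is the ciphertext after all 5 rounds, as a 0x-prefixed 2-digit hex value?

s_0 = plaintext = 0x9D
s_1 = Round(s_0, k_0) = 0x5E
s_2 = Round(s_1, k_1) = 0x2B
s_3 = Round(s_2, k_2) = 0x75
s_4 = Round(s_3, k_3) = 0xBA
s_5 = Round(s_4, k_4) = 0x39

0x39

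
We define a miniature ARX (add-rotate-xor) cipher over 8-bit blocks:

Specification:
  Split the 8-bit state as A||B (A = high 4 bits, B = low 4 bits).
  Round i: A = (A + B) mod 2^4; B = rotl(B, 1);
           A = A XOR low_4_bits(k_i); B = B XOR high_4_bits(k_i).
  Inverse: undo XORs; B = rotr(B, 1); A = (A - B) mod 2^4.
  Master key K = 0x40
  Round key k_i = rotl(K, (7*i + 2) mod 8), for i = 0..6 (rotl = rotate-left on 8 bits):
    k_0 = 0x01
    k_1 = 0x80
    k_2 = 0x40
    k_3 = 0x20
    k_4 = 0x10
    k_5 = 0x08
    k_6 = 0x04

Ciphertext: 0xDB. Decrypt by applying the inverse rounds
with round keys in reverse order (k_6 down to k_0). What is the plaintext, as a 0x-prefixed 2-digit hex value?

s_0 = ciphertext = 0xDB
s_1 = InvRound(s_0, k_6) = 0xCD
s_2 = InvRound(s_1, k_5) = 0x6E
s_3 = InvRound(s_2, k_4) = 0x7F
s_4 = InvRound(s_3, k_3) = 0x9E
s_5 = InvRound(s_4, k_2) = 0x45
s_6 = InvRound(s_5, k_1) = 0x6E
s_7 = InvRound(s_6, k_0) = 0x07

0x07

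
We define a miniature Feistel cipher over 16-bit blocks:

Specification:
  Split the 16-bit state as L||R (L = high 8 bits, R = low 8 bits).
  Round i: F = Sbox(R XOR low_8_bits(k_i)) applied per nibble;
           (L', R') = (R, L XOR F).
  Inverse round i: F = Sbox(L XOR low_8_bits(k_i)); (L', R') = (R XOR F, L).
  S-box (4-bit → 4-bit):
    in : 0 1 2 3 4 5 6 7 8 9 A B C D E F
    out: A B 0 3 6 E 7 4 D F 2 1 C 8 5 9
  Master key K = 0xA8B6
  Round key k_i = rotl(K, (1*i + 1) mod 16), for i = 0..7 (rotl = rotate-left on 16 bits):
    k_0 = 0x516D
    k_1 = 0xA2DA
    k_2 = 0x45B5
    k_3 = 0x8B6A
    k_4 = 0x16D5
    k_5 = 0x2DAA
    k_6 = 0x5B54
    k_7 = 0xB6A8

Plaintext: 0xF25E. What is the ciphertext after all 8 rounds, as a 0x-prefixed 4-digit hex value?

s_0 = plaintext = 0xF25E
s_1 = Round(s_0, k_0) = 0x5EC1
s_2 = Round(s_1, k_1) = 0xC1EF
s_3 = Round(s_2, k_2) = 0xEF23
s_4 = Round(s_3, k_3) = 0x2380
s_5 = Round(s_4, k_4) = 0x80CD
s_6 = Round(s_5, k_5) = 0xCDF4
s_7 = Round(s_6, k_6) = 0xF4E7
s_8 = Round(s_7, k_7) = 0xE79D

0xE79D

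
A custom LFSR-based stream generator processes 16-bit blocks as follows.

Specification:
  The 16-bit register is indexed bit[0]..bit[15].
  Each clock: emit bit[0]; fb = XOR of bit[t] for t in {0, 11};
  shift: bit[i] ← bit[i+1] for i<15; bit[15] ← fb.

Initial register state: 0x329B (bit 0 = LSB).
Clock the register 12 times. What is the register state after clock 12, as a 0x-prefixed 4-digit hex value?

0x53D3

reg_0 = 0x329B
clock 1: out=1, reg = 0x994D
clock 2: out=1, reg = 0x4CA6
clock 3: out=0, reg = 0xA653
clock 4: out=1, reg = 0xD329
clock 5: out=1, reg = 0xE994
clock 6: out=0, reg = 0xF4CA
clock 7: out=0, reg = 0x7A65
clock 8: out=1, reg = 0x3D32
clock 9: out=0, reg = 0x9E99
clock 10: out=1, reg = 0x4F4C
clock 11: out=0, reg = 0xA7A6
clock 12: out=0, reg = 0x53D3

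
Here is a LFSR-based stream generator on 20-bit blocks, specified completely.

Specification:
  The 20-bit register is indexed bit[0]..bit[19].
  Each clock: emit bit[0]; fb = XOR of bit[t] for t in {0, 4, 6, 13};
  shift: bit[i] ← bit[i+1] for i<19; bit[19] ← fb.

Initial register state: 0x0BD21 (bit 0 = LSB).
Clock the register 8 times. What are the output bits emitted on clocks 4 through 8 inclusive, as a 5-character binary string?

reg_0 = 0x0BD21
clock 1: out=1, reg = 0x05E90
clock 2: out=0, reg = 0x82F48
clock 3: out=0, reg = 0x417A4
clock 4: out=0, reg = 0x20BD2
clock 5: out=0, reg = 0x105E9
clock 6: out=1, reg = 0x082F4
clock 7: out=0, reg = 0x0417A
clock 8: out=0, reg = 0x020BD

00100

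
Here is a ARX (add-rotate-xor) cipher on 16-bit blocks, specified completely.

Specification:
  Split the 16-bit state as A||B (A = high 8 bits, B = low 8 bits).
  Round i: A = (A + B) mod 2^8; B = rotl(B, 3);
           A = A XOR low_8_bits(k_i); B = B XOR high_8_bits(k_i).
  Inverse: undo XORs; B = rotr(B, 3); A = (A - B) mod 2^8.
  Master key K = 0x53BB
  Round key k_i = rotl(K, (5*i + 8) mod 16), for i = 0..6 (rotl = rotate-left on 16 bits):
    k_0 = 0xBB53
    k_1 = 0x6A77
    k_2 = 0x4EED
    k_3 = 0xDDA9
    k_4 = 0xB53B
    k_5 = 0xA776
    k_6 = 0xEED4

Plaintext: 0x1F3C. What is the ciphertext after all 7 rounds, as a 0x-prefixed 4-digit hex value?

0xA5BD

s_0 = plaintext = 0x1F3C
s_1 = Round(s_0, k_0) = 0x085A
s_2 = Round(s_1, k_1) = 0x15B8
s_3 = Round(s_2, k_2) = 0x208B
s_4 = Round(s_3, k_3) = 0x0281
s_5 = Round(s_4, k_4) = 0xB8B9
s_6 = Round(s_5, k_5) = 0x076A
s_7 = Round(s_6, k_6) = 0xA5BD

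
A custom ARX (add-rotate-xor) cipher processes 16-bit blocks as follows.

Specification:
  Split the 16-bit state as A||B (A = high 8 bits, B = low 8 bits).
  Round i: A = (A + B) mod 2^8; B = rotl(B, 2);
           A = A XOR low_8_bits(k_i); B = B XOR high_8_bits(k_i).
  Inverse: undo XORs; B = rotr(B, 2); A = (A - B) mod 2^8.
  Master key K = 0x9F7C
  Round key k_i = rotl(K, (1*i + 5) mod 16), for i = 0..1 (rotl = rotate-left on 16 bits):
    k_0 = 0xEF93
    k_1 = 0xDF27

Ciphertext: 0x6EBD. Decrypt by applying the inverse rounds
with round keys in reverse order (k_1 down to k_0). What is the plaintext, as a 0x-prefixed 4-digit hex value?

s_0 = ciphertext = 0x6EBD
s_1 = InvRound(s_0, k_1) = 0xB198
s_2 = InvRound(s_1, k_0) = 0x45DD

0x45DD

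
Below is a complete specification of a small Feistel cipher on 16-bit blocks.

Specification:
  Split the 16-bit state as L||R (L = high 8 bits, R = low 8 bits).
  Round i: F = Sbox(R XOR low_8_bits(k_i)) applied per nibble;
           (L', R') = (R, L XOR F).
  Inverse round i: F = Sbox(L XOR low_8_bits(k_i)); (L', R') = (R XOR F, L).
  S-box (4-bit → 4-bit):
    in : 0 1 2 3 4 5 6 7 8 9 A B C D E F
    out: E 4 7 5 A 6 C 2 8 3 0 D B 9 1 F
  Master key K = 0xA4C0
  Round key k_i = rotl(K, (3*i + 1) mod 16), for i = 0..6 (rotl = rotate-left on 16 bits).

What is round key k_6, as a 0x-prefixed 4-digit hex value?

0x2605

K = 0xA4C0
k_0 = rotl(K, (3*0+1) mod 16) = rotl(K, 1) = 0x4981
k_1 = rotl(K, (3*1+1) mod 16) = rotl(K, 4) = 0x4C0A
k_2 = rotl(K, (3*2+1) mod 16) = rotl(K, 7) = 0x6052
k_3 = rotl(K, (3*3+1) mod 16) = rotl(K, 10) = 0x0293
k_4 = rotl(K, (3*4+1) mod 16) = rotl(K, 13) = 0x1498
k_5 = rotl(K, (3*5+1) mod 16) = rotl(K, 0) = 0xA4C0
k_6 = rotl(K, (3*6+1) mod 16) = rotl(K, 3) = 0x2605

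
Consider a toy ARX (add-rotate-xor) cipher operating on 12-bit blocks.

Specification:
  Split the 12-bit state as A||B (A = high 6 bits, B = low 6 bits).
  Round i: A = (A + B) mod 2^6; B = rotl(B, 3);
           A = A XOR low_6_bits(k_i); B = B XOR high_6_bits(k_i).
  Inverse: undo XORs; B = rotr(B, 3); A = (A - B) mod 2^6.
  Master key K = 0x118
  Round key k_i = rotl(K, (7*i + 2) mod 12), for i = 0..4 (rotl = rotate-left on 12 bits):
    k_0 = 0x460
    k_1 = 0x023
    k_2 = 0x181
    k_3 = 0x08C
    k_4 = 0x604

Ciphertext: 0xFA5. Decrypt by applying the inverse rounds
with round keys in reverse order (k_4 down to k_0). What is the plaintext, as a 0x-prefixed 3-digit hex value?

s_0 = ciphertext = 0xFA5
s_1 = InvRound(s_0, k_4) = 0x2EF
s_2 = InvRound(s_1, k_3) = 0x6AD
s_3 = InvRound(s_2, k_2) = 0xF9D
s_4 = InvRound(s_3, k_1) = 0xCAB
s_5 = InvRound(s_4, k_0) = 0xED7

0xED7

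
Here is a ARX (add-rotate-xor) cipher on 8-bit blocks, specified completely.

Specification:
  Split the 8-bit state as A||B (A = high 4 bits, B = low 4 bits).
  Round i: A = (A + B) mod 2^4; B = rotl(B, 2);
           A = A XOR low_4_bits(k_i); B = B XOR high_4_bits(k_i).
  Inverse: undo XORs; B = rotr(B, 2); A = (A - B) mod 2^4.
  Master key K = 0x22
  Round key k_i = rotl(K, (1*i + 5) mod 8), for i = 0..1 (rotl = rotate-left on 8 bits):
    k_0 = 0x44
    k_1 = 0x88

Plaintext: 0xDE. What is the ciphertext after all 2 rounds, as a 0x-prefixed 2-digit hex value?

0x67

s_0 = plaintext = 0xDE
s_1 = Round(s_0, k_0) = 0xFF
s_2 = Round(s_1, k_1) = 0x67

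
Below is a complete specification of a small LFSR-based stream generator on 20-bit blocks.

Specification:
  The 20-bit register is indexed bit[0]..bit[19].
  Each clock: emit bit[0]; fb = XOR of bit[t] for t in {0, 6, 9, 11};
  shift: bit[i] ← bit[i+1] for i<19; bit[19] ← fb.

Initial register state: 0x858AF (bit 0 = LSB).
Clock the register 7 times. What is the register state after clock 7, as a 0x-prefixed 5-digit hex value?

reg_0 = 0x858AF
clock 1: out=1, reg = 0x42C57
clock 2: out=1, reg = 0xA162B
clock 3: out=1, reg = 0x50B15
clock 4: out=1, reg = 0xA858A
clock 5: out=0, reg = 0x542C5
clock 6: out=1, reg = 0xAA162
clock 7: out=0, reg = 0xD50B1

0xD50B1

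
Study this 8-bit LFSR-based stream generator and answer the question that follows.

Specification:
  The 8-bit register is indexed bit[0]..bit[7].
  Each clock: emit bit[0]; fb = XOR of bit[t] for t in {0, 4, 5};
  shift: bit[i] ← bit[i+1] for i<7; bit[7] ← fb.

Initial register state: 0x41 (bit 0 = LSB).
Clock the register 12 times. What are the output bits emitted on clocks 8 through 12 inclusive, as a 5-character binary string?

01111

reg_0 = 0x41
clock 1: out=1, reg = 0xA0
clock 2: out=0, reg = 0xD0
clock 3: out=0, reg = 0xE8
clock 4: out=0, reg = 0xF4
clock 5: out=0, reg = 0x7A
clock 6: out=0, reg = 0x3D
clock 7: out=1, reg = 0x9E
clock 8: out=0, reg = 0xCF
clock 9: out=1, reg = 0xE7
clock 10: out=1, reg = 0x73
clock 11: out=1, reg = 0xB9
clock 12: out=1, reg = 0xDC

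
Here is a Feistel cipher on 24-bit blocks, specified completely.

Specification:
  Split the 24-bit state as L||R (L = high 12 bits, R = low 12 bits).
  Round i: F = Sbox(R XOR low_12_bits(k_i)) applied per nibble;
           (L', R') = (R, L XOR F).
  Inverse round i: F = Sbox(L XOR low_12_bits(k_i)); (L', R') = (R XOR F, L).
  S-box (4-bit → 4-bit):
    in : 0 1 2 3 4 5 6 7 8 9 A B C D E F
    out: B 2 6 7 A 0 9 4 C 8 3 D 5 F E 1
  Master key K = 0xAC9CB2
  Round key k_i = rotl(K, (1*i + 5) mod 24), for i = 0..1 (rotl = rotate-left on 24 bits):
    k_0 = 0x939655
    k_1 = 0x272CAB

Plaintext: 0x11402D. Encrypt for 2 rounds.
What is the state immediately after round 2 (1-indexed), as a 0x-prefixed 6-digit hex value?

s_0 = plaintext = 0x11402D
s_1 = Round(s_0, k_0) = 0x02D858
s_2 = Round(s_1, k_1) = 0x858A3A

0x858A3A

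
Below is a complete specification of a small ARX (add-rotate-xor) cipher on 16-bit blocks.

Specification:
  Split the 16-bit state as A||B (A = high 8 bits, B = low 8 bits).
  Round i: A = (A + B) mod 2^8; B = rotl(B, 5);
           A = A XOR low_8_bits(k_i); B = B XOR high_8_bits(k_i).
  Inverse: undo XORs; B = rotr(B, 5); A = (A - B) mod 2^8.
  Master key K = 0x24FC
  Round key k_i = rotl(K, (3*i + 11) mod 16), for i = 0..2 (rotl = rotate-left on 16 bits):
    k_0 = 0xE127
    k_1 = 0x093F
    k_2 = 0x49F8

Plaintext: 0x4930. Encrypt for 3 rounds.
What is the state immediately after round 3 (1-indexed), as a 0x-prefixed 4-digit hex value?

s_0 = plaintext = 0x4930
s_1 = Round(s_0, k_0) = 0x5EE7
s_2 = Round(s_1, k_1) = 0x7AF5
s_3 = Round(s_2, k_2) = 0x97F7

0x97F7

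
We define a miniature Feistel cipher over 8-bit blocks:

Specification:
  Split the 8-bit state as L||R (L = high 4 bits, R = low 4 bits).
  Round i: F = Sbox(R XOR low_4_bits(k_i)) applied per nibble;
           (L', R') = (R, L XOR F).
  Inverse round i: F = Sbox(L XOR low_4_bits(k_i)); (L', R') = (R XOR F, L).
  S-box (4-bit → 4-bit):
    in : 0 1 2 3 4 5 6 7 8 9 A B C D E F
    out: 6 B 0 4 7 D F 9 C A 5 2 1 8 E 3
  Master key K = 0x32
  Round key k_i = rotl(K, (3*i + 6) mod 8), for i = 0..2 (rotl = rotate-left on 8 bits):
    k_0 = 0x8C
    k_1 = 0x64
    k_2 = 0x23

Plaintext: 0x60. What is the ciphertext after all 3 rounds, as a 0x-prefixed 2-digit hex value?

s_0 = plaintext = 0x60
s_1 = Round(s_0, k_0) = 0x07
s_2 = Round(s_1, k_1) = 0x74
s_3 = Round(s_2, k_2) = 0x4E

0x4E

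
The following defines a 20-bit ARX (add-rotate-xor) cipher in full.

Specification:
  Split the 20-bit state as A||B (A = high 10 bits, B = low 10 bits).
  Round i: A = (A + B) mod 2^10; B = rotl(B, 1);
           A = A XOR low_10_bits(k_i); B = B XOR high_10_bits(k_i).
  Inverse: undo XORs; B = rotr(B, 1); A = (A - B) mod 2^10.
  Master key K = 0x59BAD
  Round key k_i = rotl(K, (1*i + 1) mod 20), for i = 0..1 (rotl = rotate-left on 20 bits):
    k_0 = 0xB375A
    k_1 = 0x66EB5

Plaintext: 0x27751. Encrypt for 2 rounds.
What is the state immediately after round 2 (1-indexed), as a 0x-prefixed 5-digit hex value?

0xE5D47

s_0 = plaintext = 0x27751
s_1 = Round(s_0, k_0) = 0x2D06E
s_2 = Round(s_1, k_1) = 0xE5D47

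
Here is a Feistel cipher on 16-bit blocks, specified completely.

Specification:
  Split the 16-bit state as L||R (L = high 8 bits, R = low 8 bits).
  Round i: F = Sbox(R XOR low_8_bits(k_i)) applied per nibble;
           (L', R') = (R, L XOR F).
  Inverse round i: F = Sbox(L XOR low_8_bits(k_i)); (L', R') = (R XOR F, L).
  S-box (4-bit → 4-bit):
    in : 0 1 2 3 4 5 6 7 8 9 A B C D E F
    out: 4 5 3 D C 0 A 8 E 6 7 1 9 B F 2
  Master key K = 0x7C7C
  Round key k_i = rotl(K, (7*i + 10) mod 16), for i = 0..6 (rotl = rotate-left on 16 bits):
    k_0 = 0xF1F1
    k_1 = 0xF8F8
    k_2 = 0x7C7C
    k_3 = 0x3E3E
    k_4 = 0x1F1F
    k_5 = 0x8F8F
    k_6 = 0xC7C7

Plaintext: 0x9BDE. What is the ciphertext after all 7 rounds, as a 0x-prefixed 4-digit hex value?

0xC548

s_0 = plaintext = 0x9BDE
s_1 = Round(s_0, k_0) = 0xDEA9
s_2 = Round(s_1, k_1) = 0xA9DB
s_3 = Round(s_2, k_2) = 0xDBD1
s_4 = Round(s_3, k_3) = 0xD129
s_5 = Round(s_4, k_4) = 0x290B
s_6 = Round(s_5, k_5) = 0x0BC5
s_7 = Round(s_6, k_6) = 0xC548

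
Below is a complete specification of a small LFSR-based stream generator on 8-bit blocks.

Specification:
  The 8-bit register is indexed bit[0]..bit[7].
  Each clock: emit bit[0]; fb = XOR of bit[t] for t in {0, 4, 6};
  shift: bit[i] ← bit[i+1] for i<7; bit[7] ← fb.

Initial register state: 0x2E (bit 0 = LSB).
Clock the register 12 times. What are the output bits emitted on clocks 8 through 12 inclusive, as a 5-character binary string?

reg_0 = 0x2E
clock 1: out=0, reg = 0x17
clock 2: out=1, reg = 0x0B
clock 3: out=1, reg = 0x85
clock 4: out=1, reg = 0xC2
clock 5: out=0, reg = 0xE1
clock 6: out=1, reg = 0x70
clock 7: out=0, reg = 0x38
clock 8: out=0, reg = 0x9C
clock 9: out=0, reg = 0xCE
clock 10: out=0, reg = 0xE7
clock 11: out=1, reg = 0x73
clock 12: out=1, reg = 0xB9

00011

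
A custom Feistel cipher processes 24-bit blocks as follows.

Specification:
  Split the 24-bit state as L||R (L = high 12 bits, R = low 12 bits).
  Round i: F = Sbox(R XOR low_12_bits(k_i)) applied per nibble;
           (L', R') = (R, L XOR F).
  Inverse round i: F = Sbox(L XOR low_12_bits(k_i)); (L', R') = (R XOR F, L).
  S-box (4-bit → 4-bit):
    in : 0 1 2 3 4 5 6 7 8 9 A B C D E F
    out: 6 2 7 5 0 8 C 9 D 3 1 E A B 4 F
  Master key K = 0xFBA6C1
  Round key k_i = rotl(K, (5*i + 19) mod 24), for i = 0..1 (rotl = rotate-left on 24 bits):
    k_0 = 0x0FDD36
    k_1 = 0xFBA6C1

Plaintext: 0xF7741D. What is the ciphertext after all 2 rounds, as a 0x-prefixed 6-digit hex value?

s_0 = plaintext = 0xF7741D
s_1 = Round(s_0, k_0) = 0x41DC09
s_2 = Round(s_1, k_1) = 0xC095B0

0xC095B0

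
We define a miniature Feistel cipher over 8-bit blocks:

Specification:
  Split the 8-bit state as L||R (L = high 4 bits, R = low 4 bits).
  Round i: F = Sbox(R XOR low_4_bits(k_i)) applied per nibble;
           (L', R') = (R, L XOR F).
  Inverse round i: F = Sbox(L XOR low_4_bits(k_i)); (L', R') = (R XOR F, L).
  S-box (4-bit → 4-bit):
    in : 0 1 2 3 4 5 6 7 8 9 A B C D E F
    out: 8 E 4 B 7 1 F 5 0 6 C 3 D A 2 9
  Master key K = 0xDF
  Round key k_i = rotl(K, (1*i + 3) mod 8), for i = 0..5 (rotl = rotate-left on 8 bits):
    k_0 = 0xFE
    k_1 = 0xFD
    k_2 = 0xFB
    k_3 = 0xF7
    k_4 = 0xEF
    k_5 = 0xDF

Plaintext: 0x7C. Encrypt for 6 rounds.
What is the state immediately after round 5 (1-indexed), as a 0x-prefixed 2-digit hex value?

0xFA

s_0 = plaintext = 0x7C
s_1 = Round(s_0, k_0) = 0xC3
s_2 = Round(s_1, k_1) = 0x3E
s_3 = Round(s_2, k_2) = 0xE2
s_4 = Round(s_3, k_3) = 0x2F
s_5 = Round(s_4, k_4) = 0xFA
s_6 = Round(s_5, k_5) = 0xAE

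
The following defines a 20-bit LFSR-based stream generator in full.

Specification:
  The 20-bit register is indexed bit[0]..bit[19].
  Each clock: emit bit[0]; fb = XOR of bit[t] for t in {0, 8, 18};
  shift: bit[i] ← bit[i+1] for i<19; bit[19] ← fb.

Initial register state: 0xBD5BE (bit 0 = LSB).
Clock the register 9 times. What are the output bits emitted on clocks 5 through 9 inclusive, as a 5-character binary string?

reg_0 = 0xBD5BE
clock 1: out=0, reg = 0xDEADF
clock 2: out=1, reg = 0x6F56F
clock 3: out=1, reg = 0xB7AB7
clock 4: out=1, reg = 0xDBD5B
clock 5: out=1, reg = 0xEDEAD
clock 6: out=1, reg = 0x76F56
clock 7: out=0, reg = 0x3B7AB
clock 8: out=1, reg = 0x1DBD5
clock 9: out=1, reg = 0x0EDEA

11011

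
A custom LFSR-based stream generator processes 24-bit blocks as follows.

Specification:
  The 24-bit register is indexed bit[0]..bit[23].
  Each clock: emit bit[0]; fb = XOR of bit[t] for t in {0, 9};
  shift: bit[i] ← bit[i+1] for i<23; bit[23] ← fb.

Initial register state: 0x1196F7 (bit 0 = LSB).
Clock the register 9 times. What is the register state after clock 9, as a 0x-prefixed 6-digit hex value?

0x1E08CB

reg_0 = 0x1196F7
clock 1: out=1, reg = 0x08CB7B
clock 2: out=1, reg = 0x0465BD
clock 3: out=1, reg = 0x8232DE
clock 4: out=0, reg = 0xC1196F
clock 5: out=1, reg = 0xE08CB7
clock 6: out=1, reg = 0xF0465B
clock 7: out=1, reg = 0x78232D
clock 8: out=1, reg = 0x3C1196
clock 9: out=0, reg = 0x1E08CB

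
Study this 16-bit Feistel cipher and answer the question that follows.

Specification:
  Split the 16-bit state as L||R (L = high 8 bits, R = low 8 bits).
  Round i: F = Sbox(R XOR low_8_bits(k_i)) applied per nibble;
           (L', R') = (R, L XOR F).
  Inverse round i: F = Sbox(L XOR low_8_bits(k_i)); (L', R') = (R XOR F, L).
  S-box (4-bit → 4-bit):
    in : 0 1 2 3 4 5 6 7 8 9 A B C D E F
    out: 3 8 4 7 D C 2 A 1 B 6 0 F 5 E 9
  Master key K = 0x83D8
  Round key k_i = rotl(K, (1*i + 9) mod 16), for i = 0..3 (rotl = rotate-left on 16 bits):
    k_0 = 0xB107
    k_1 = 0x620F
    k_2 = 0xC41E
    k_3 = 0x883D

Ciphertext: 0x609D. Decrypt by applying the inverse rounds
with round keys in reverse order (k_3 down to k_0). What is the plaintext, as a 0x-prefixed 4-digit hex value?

s_0 = ciphertext = 0x609D
s_1 = InvRound(s_0, k_3) = 0x5860
s_2 = InvRound(s_1, k_2) = 0xB258
s_3 = InvRound(s_2, k_1) = 0x5DB2
s_4 = InvRound(s_3, k_0) = 0x745D

0x745D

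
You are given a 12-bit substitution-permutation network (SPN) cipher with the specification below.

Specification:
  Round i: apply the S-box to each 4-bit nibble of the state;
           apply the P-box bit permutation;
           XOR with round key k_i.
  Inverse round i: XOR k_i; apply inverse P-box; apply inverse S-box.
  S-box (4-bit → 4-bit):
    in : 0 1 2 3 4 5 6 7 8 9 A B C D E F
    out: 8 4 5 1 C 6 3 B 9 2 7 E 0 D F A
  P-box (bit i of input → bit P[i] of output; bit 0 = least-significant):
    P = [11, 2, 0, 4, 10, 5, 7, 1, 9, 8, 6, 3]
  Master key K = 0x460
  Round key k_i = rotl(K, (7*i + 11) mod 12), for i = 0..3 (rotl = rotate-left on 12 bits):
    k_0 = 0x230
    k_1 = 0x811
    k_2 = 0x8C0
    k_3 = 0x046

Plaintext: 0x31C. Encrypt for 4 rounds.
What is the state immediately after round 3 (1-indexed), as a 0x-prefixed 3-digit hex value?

0xE7D

s_0 = plaintext = 0x31C
s_1 = Round(s_0, k_0) = 0x0B0
s_2 = Round(s_1, k_1) = 0x8AB
s_3 = Round(s_2, k_2) = 0xE7D
s_4 = Round(s_3, k_3) = 0xF3D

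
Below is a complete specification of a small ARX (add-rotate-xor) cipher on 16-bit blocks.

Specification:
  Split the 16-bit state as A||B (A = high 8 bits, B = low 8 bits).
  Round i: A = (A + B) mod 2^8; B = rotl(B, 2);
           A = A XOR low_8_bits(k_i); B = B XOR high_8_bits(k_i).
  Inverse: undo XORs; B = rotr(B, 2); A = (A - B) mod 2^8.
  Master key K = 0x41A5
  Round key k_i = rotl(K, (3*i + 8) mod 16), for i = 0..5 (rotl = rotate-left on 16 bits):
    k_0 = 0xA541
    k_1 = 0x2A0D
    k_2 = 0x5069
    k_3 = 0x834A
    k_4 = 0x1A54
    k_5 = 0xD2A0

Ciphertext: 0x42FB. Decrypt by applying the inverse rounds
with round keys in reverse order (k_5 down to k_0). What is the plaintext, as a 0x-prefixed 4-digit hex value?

0x4B1D

s_0 = ciphertext = 0x42FB
s_1 = InvRound(s_0, k_5) = 0x984A
s_2 = InvRound(s_1, k_4) = 0xB814
s_3 = InvRound(s_2, k_3) = 0x0DE5
s_4 = InvRound(s_3, k_2) = 0xF76D
s_5 = InvRound(s_4, k_1) = 0x29D1
s_6 = InvRound(s_5, k_0) = 0x4B1D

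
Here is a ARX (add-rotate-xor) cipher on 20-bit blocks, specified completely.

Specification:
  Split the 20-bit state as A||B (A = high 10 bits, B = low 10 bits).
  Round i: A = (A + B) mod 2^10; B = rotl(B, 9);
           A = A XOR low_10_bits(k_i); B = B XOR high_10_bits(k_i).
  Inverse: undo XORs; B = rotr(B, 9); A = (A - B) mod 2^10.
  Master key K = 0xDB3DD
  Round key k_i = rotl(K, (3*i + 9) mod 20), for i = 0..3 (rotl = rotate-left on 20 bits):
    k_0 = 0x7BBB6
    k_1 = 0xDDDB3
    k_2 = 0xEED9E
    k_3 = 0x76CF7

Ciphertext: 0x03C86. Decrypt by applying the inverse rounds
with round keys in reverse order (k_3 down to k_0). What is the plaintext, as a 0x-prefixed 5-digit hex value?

s_0 = ciphertext = 0x03C86
s_1 = InvRound(s_0, k_3) = 0x8FABA
s_2 = InvRound(s_1, k_2) = 0x67A02
s_3 = InvRound(s_2, k_1) = 0x50EEA
s_4 = InvRound(s_3, k_0) = 0x3B209

0x3B209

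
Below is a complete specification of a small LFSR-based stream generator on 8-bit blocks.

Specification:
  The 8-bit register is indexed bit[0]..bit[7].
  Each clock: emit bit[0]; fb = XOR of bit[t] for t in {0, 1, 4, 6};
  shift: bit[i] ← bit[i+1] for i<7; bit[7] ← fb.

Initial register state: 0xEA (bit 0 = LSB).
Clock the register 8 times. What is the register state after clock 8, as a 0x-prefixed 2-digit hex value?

reg_0 = 0xEA
clock 1: out=0, reg = 0x75
clock 2: out=1, reg = 0xBA
clock 3: out=0, reg = 0x5D
clock 4: out=1, reg = 0xAE
clock 5: out=0, reg = 0xD7
clock 6: out=1, reg = 0x6B
clock 7: out=1, reg = 0xB5
clock 8: out=1, reg = 0x5A

0x5A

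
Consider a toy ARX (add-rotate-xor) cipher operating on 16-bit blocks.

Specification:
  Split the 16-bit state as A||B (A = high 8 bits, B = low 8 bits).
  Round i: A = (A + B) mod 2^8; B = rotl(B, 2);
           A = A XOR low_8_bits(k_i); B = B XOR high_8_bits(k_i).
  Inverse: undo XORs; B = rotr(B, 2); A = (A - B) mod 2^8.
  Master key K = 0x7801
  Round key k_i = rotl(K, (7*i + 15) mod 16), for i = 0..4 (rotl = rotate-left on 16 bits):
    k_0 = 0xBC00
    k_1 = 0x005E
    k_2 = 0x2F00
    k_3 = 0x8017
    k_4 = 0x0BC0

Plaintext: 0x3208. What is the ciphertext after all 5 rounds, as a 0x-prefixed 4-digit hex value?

0xD267

s_0 = plaintext = 0x3208
s_1 = Round(s_0, k_0) = 0x3A9C
s_2 = Round(s_1, k_1) = 0x8872
s_3 = Round(s_2, k_2) = 0xFAE6
s_4 = Round(s_3, k_3) = 0xF71B
s_5 = Round(s_4, k_4) = 0xD267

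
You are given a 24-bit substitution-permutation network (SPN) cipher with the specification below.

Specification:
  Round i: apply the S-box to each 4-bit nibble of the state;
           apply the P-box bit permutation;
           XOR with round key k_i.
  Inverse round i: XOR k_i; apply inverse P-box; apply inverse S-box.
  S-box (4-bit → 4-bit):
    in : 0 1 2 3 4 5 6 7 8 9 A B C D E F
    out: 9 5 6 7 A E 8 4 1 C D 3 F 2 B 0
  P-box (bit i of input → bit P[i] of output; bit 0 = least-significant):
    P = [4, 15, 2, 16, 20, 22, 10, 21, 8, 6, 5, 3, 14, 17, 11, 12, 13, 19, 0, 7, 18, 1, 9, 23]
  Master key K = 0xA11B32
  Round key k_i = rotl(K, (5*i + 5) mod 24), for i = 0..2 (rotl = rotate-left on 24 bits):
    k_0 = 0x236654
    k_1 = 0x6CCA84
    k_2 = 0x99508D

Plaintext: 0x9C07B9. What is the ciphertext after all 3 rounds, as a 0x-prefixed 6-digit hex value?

0x702C68

s_0 = plaintext = 0x9C07B9
s_1 = Round(s_0, k_0) = 0xFA14F1
s_2 = Round(s_1, k_1) = 0x6CA259
s_3 = Round(s_2, k_2) = 0x702C68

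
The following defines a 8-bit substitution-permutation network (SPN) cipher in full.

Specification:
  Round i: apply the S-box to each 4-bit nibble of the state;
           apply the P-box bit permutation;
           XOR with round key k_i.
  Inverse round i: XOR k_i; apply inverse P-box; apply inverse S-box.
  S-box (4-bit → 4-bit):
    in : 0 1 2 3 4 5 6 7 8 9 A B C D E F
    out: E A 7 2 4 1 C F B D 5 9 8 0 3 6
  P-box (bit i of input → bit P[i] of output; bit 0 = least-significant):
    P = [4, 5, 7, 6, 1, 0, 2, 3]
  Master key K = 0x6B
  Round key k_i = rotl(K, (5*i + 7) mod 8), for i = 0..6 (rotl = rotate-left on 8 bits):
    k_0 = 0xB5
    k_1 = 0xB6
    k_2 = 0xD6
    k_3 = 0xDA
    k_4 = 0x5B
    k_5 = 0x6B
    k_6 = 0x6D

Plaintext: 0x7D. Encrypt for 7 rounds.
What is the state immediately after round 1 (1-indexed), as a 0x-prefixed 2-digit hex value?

s_0 = plaintext = 0x7D
s_1 = Round(s_0, k_0) = 0xBA
s_2 = Round(s_1, k_1) = 0x2C
s_3 = Round(s_2, k_2) = 0x91
s_4 = Round(s_3, k_3) = 0xB4
s_5 = Round(s_4, k_4) = 0xD1
s_6 = Round(s_5, k_5) = 0x0B
s_7 = Round(s_6, k_6) = 0x30

0xBA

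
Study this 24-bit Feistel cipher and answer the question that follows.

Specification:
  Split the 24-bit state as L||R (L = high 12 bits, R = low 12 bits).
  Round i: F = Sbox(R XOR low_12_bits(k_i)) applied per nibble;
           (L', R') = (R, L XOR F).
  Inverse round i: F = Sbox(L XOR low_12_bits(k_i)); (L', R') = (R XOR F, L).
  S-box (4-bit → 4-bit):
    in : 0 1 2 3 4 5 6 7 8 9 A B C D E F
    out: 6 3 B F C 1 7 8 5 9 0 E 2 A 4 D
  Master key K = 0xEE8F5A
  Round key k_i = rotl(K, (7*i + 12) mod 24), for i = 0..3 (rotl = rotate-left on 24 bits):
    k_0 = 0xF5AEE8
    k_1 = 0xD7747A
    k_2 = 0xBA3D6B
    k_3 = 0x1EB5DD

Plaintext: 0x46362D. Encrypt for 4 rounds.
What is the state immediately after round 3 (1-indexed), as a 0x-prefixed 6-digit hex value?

0x7D81AD

s_0 = plaintext = 0x46362D
s_1 = Round(s_0, k_0) = 0x62D142
s_2 = Round(s_1, k_1) = 0x1427D8
s_3 = Round(s_2, k_2) = 0x7D81AD
s_4 = Round(s_3, k_3) = 0x1ADB5E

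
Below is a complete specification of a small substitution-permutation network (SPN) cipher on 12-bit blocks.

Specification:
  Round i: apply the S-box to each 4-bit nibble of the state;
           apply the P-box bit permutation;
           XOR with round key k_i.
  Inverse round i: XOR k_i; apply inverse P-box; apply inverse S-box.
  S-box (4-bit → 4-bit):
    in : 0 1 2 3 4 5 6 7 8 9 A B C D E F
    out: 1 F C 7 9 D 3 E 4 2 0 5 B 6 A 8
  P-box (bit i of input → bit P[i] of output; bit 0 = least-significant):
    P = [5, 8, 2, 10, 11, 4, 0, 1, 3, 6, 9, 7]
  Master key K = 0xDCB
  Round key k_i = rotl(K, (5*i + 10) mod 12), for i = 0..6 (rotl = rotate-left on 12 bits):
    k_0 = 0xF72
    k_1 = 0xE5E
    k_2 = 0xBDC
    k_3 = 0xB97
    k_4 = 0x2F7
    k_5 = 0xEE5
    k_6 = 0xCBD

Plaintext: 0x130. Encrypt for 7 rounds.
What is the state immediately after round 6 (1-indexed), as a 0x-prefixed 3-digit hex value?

0x278

s_0 = plaintext = 0x130
s_1 = Round(s_0, k_0) = 0x58B
s_2 = Round(s_1, k_1) = 0xCF3
s_3 = Round(s_2, k_2) = 0xA32
s_4 = Round(s_3, k_3) = 0x782
s_5 = Round(s_4, k_4) = 0x432
s_6 = Round(s_5, k_5) = 0x278
s_7 = Round(s_6, k_6) = 0xE2A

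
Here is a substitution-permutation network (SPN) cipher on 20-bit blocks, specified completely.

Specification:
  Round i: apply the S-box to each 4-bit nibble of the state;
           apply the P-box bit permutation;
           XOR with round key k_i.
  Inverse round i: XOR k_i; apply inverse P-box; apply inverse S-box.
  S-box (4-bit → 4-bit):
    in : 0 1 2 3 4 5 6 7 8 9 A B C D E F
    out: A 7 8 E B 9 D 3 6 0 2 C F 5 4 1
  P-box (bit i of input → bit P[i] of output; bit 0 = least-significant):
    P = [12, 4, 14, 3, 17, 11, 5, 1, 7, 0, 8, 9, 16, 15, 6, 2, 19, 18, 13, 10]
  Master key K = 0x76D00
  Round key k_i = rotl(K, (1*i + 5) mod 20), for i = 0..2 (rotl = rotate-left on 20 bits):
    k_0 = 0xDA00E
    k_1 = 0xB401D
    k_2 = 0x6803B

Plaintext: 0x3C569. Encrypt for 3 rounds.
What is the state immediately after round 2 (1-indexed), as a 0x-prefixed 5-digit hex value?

0xF83A9

s_0 = plaintext = 0x3C569
s_1 = Round(s_0, k_0) = 0xA06E8
s_2 = Round(s_1, k_1) = 0xF83A9
s_3 = Round(s_2, k_2) = 0xE0B7A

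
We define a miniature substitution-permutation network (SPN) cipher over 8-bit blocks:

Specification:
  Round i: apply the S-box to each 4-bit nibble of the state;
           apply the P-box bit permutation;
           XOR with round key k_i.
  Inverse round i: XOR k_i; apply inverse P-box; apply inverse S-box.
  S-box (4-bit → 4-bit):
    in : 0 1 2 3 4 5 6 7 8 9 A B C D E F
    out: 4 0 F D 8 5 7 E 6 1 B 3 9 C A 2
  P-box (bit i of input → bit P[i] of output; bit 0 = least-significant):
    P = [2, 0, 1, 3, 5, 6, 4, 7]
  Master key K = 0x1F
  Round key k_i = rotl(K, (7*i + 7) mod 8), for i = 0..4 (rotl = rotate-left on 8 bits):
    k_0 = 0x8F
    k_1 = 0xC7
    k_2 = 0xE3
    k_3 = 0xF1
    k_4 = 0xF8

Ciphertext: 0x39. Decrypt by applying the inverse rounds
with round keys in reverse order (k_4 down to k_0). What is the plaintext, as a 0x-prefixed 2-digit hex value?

0x5D

s_0 = ciphertext = 0x39
s_1 = InvRound(s_0, k_4) = 0xEF
s_2 = InvRound(s_1, k_3) = 0x03
s_3 = InvRound(s_2, k_2) = 0xA1
s_4 = InvRound(s_3, k_1) = 0xB5
s_5 = InvRound(s_4, k_0) = 0x5D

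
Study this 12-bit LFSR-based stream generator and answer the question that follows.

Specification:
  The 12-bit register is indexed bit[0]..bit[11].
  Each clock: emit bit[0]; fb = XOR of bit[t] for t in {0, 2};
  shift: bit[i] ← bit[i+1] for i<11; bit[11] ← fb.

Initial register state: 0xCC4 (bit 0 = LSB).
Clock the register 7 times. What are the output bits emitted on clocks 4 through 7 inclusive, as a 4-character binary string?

reg_0 = 0xCC4
clock 1: out=0, reg = 0xE62
clock 2: out=0, reg = 0x731
clock 3: out=1, reg = 0xB98
clock 4: out=0, reg = 0x5CC
clock 5: out=0, reg = 0xAE6
clock 6: out=0, reg = 0xD73
clock 7: out=1, reg = 0xEB9

0001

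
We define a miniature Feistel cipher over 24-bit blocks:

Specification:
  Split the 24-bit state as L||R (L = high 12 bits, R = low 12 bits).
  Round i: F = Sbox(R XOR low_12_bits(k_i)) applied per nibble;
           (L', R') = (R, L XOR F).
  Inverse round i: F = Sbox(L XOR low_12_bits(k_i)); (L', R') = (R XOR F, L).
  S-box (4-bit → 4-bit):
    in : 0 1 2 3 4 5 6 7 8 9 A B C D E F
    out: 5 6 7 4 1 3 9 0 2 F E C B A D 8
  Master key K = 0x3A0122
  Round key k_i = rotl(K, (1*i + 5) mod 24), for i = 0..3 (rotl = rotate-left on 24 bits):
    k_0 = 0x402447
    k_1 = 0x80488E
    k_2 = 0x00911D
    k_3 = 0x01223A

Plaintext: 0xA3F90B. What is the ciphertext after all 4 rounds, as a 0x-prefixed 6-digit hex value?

0xEA601E

s_0 = plaintext = 0xA3F90B
s_1 = Round(s_0, k_0) = 0x90B024
s_2 = Round(s_1, k_1) = 0x024BE5
s_3 = Round(s_2, k_2) = 0xBE5EA6
s_4 = Round(s_3, k_3) = 0xEA601E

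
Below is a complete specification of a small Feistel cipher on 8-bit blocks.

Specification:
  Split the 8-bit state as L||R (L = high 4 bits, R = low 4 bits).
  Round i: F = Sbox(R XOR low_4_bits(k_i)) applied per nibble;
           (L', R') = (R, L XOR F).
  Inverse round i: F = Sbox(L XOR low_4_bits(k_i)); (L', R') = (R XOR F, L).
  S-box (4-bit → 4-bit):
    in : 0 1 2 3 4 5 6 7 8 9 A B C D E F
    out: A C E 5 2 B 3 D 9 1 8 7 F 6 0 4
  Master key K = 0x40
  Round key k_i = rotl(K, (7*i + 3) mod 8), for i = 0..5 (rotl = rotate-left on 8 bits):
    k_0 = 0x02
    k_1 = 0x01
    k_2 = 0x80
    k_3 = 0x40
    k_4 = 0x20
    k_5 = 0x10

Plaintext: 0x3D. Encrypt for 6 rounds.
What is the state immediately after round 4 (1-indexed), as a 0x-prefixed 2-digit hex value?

s_0 = plaintext = 0x3D
s_1 = Round(s_0, k_0) = 0xD7
s_2 = Round(s_1, k_1) = 0x7E
s_3 = Round(s_2, k_2) = 0xE7
s_4 = Round(s_3, k_3) = 0x73
s_5 = Round(s_4, k_4) = 0x32
s_6 = Round(s_5, k_5) = 0x2D

0x73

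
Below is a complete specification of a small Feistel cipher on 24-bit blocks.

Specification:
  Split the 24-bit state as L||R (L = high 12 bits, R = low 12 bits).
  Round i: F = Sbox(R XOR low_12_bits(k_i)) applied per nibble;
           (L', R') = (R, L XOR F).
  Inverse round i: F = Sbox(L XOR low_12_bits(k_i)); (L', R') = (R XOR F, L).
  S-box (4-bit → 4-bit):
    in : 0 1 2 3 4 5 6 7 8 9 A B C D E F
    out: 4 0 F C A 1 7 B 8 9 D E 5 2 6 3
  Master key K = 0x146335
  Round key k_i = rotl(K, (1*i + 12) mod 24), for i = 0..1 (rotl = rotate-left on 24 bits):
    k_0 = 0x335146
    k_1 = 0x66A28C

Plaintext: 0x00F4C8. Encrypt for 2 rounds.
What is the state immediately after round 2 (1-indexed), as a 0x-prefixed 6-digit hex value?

s_0 = plaintext = 0x00F4C8
s_1 = Round(s_0, k_0) = 0x4C8189
s_2 = Round(s_1, k_1) = 0x189889

0x189889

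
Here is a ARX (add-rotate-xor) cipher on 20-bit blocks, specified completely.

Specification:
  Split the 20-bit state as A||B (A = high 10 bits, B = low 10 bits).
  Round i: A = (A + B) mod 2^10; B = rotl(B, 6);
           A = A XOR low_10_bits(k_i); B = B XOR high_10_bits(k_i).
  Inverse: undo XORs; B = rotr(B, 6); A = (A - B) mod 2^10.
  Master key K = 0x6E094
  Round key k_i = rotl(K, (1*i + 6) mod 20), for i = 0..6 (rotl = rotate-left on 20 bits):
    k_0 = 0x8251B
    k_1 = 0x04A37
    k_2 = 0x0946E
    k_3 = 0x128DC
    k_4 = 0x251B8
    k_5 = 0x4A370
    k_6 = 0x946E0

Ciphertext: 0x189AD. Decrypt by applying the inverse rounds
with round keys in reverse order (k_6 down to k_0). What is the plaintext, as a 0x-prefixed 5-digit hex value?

s_0 = ciphertext = 0x189AD
s_1 = InvRound(s_0, k_6) = 0xACFCF
s_2 = InvRound(s_1, k_5) = 0xD227B
s_3 = InvRound(s_2, k_4) = 0xFD6FB
s_4 = InvRound(s_3, k_3) = 0x03F1A
s_5 = InvRound(s_4, k_2) = 0x197FC
s_6 = InvRound(s_5, k_1) = 0xD8EEF
s_7 = InvRound(s_6, k_0) = 0x05663

0x05663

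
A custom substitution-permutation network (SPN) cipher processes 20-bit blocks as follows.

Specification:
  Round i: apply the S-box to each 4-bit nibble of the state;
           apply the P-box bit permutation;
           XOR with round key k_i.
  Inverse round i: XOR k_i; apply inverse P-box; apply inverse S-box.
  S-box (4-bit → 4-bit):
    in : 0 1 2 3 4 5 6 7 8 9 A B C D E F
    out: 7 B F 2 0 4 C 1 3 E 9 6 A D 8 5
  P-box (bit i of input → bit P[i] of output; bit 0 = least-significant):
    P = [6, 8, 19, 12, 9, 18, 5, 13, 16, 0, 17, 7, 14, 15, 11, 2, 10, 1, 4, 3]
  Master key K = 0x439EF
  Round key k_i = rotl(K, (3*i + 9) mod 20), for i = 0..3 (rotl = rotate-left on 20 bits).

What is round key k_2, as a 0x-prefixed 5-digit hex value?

K = 0x439EF
k_0 = rotl(K, (3*0+9) mod 20) = rotl(K, 9) = 0x3DE87
k_1 = rotl(K, (3*1+9) mod 20) = rotl(K, 12) = 0xEF439
k_2 = rotl(K, (3*2+9) mod 20) = rotl(K, 15) = 0x7A1CF

0x7A1CF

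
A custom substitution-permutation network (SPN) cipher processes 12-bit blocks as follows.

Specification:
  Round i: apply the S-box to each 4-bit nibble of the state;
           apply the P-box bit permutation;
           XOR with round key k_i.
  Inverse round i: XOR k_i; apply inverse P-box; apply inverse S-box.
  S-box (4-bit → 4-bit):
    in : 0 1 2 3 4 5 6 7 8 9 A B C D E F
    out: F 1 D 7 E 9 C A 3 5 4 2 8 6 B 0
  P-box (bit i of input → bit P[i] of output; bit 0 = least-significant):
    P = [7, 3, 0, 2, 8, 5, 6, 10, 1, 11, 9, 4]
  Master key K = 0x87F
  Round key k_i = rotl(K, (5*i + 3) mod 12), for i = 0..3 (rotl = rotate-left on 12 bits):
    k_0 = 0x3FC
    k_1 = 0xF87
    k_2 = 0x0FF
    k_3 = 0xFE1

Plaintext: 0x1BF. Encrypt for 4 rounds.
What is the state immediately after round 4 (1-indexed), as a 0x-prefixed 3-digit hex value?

0x0B5

s_0 = plaintext = 0x1BF
s_1 = Round(s_0, k_0) = 0x3DE
s_2 = Round(s_1, k_1) = 0x569
s_3 = Round(s_2, k_2) = 0x42C
s_4 = Round(s_3, k_3) = 0x0B5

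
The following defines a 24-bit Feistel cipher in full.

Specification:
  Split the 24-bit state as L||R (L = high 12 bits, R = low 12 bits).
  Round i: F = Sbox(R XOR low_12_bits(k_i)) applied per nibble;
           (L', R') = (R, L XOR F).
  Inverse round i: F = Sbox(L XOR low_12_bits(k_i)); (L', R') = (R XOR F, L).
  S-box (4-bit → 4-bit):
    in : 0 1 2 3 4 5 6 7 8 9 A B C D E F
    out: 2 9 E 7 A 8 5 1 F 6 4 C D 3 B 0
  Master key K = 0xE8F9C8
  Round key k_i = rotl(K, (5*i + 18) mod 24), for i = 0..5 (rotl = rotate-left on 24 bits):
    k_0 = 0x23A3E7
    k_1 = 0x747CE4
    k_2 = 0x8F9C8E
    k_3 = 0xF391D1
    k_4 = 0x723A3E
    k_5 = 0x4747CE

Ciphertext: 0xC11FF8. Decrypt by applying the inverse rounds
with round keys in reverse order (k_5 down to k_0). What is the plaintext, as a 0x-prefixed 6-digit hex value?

s_0 = ciphertext = 0xC11FF8
s_1 = InvRound(s_0, k_5) = 0x3C8C11
s_2 = InvRound(s_1, k_4) = 0xA143C8
s_3 = InvRound(s_2, k_3) = 0xF10A14
s_4 = InvRound(s_3, k_2) = 0xD7FF10
s_5 = InvRound(s_4, k_1) = 0x67CD7F
s_6 = InvRound(s_5, k_0) = 0x51367C

0x51367C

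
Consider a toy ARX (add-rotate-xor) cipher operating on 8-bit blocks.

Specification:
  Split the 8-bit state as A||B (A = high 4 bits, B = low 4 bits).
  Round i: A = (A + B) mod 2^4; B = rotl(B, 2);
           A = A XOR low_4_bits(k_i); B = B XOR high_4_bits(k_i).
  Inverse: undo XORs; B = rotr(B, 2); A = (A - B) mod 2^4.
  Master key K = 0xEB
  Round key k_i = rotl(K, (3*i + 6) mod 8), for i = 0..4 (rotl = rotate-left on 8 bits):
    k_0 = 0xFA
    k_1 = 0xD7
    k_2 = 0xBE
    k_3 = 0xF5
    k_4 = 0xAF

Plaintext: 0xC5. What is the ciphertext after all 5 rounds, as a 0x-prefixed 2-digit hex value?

s_0 = plaintext = 0xC5
s_1 = Round(s_0, k_0) = 0xBA
s_2 = Round(s_1, k_1) = 0x27
s_3 = Round(s_2, k_2) = 0x76
s_4 = Round(s_3, k_3) = 0x86
s_5 = Round(s_4, k_4) = 0x13

0x13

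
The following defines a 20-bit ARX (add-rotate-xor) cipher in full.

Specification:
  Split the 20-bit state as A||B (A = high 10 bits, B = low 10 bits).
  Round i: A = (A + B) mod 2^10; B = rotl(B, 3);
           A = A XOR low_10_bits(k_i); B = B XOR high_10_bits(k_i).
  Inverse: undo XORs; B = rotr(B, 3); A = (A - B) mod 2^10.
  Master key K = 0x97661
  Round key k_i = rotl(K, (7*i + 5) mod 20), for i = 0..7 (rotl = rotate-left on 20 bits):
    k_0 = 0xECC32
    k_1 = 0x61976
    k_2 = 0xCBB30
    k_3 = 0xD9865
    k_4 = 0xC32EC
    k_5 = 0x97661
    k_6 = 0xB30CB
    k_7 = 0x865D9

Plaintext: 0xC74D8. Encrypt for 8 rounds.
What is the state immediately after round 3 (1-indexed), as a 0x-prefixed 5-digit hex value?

0x54F8A

s_0 = plaintext = 0xC74D8
s_1 = Round(s_0, k_0) = 0xF1D72
s_2 = Round(s_1, k_1) = 0x13E14
s_3 = Round(s_2, k_2) = 0x54F8A
s_4 = Round(s_3, k_3) = 0x2E331
s_5 = Round(s_4, k_4) = 0x41682
s_6 = Round(s_5, k_5) = 0x79A48
s_7 = Round(s_6, k_6) = 0x39488
s_8 = Round(s_7, k_7) = 0x2D258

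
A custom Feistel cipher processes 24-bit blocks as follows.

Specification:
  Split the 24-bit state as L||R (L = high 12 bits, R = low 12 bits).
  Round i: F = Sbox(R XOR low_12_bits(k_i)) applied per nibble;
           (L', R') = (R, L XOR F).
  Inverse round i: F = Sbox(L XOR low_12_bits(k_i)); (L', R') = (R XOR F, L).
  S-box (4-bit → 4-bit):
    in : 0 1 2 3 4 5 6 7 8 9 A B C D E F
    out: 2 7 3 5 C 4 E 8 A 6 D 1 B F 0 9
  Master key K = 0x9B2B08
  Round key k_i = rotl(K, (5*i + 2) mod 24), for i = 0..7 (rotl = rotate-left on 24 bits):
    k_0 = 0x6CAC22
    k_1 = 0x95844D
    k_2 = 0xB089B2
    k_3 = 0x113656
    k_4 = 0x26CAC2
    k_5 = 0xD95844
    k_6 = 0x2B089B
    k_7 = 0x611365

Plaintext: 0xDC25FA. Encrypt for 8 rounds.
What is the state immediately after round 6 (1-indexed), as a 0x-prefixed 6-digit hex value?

s_0 = plaintext = 0xDC25FA
s_1 = Round(s_0, k_0) = 0x5FAB38
s_2 = Round(s_1, k_1) = 0xB38C7E
s_3 = Round(s_2, k_2) = 0xC7EF83
s_4 = Round(s_3, k_3) = 0xF83A8A
s_5 = Round(s_4, k_4) = 0xA8AD49
s_6 = Round(s_5, k_5) = 0xD49EA5
s_7 = Round(s_6, k_6) = 0xEA5319
s_8 = Round(s_7, k_7) = 0x319C2E

0xD49EA5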